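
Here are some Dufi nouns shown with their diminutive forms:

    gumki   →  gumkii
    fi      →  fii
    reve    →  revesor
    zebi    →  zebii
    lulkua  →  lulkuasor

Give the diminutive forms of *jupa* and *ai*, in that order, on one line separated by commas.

jupasor, aii

Looking at the last vowel of each stem: -i when the last vowel of the stem is a high vowel (*gumki*, *fi*, *zebi*); -sor when the last vowel of the stem is a non-high vowel (*reve*, *lulkua*).
The last vowel of *jupa* is /a/, which is a non-high vowel, so the suffix is -sor, giving *jupasor*.
*ai*: last vowel = /i/, a high vowel → -i → *aii*.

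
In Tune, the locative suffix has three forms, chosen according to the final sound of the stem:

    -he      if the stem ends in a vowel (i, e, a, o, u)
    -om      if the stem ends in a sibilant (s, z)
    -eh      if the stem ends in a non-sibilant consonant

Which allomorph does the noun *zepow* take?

-eh

*zepow*: final sound = /w/, a non-sibilant consonant → -eh.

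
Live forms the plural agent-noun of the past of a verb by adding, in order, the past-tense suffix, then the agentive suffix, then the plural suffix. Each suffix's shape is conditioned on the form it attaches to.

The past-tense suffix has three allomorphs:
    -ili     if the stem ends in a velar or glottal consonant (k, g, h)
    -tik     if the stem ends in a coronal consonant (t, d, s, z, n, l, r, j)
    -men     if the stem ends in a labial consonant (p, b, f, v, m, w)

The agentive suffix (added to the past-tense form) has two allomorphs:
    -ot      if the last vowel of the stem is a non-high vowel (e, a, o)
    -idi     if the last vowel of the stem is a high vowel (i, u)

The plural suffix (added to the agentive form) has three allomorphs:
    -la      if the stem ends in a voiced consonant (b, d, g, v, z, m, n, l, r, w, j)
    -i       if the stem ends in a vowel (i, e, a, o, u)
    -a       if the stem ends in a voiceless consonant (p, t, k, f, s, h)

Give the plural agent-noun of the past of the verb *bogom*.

bogommenota

Since the final consonant of *bogom* is /m/ (labial), it takes -men, giving *bogommen*.
Since the last vowel of the past-tense form *bogommen* is /e/ (a non-high vowel), it takes -ot, giving *bogommenot*.
Since the final sound of the agentive form *bogommenot* is /t/ (a voiceless consonant), it takes -a, giving *bogommenota*.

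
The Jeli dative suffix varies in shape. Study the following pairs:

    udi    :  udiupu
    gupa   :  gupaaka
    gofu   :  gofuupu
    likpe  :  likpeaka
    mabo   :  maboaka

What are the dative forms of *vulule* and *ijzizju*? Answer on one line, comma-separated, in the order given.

Looking at the last vowel of each stem: -upu when the last vowel of the stem is a high vowel (*udi*, *gofu*); -aka when the last vowel of the stem is a non-high vowel (*gupa*, *likpe*, *mabo*).
The last vowel of *vulule* is /e/, which is a non-high vowel, so the suffix is -aka, giving *vululeaka*.
Since the last vowel of *ijzizju* is /u/ (a high vowel), it takes -upu, giving *ijzizjuupu*.

vululeaka, ijzizjuupu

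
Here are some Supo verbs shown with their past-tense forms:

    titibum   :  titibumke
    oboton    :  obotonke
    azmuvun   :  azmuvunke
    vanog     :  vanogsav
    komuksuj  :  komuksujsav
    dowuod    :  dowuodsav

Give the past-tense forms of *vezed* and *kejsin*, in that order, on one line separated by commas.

The pattern is nasality of the final consonant: -ke when the stem ends in a nasal (*titibum*, *oboton*, *azmuvun*); -sav when the stem ends in a non-nasal consonant (*vanog*, *komuksuj*, *dowuod*).
Since the final consonant of *vezed* is /d/ (non-nasal), it takes -sav, giving *vezedsav*.
*kejsin* — final consonant /n/ (a nasal) → -ke → *kejsinke*.

vezedsav, kejsinke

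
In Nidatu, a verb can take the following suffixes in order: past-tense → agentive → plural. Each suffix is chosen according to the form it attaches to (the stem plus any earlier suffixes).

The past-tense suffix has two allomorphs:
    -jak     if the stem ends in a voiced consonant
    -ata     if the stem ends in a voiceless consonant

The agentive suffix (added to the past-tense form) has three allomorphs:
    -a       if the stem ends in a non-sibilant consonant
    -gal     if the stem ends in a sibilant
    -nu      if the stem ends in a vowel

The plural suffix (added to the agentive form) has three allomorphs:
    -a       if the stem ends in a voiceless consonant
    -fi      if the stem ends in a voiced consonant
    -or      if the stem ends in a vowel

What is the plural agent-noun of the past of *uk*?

ukatanuor

*uk*: final consonant = /k/, voiceless → -ata → *ukata*.
The final sound of the past-tense form *ukata* is /a/, which is a vowel, so the agentive suffix is -nu, giving *ukatanu*.
The agentive form *ukatanu* — final sound /u/ (a vowel) → -or → *ukatanuor*.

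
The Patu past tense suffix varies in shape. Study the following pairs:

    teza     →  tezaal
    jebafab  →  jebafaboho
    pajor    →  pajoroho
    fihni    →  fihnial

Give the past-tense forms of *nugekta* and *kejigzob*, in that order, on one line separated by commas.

nugektaal, kejigzoboho

Looking at the final sound of each stem: -oho when the stem ends in a consonant (*jebafab*, *pajor*); -al when the stem ends in a vowel (*teza*, *fihni*).
Since the final sound of *nugekta* is /a/ (a vowel), it takes -al, giving *nugektaal*.
*kejigzob* — final sound /b/ (a consonant) → -oho → *kejigzoboho*.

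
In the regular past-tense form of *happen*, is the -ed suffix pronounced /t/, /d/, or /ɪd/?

/d/

The stem *happen* ends in a voiced sound other than /d/.
The -ed suffix is realized as /ɪd/ after /t, d/; as /t/ after other voiceless consonants; and as /d/ after other voiced sounds.
So -ed on *happen* is pronounced /d/.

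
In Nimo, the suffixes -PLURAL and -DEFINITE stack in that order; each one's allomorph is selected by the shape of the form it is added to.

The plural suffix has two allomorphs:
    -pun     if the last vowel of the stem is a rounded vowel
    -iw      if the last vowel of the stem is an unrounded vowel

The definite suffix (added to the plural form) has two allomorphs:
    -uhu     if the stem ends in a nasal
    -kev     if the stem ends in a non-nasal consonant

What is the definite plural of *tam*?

tamiwkev

Since the last vowel of *tam* is /a/ (an unrounded vowel), it takes -iw, giving *tamiw*.
The plural form *tamiw*: final consonant = /w/, non-nasal → -kev → *tamiwkev*.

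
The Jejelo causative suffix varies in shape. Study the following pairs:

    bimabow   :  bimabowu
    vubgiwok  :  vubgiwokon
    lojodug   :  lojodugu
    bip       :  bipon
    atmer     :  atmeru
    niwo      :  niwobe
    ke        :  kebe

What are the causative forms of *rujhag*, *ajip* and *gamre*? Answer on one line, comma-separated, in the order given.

rujhagu, ajipon, gamrebe

Looking at the final sound of each stem: -on when the stem ends in a voiceless consonant (*vubgiwok*, *bip*); -u when the stem ends in a voiced consonant (*bimabow*, *lojodug*, *atmer*); -be when the stem ends in a vowel (*niwo*, *ke*).
*rujhag*: final sound = /g/, a voiced consonant → -u → *rujhagu*.
Since the final sound of *ajip* is /p/ (a voiceless consonant), it takes -on, giving *ajipon*.
The final sound of *gamre* is /e/, which is a vowel, so the suffix is -be, giving *gamrebe*.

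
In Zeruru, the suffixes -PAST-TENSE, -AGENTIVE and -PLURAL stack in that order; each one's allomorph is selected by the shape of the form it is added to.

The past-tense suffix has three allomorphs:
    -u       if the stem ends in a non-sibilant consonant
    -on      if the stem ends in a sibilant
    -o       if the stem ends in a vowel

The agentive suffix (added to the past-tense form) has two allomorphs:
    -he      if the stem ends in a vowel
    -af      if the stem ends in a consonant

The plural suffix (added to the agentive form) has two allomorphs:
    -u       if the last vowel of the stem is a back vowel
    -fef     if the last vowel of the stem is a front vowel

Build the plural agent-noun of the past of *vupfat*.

vupfatuhefef

The final sound of *vupfat* is /t/, which is a non-sibilant consonant, so the past-tense suffix is -u, giving *vupfatu*.
The final sound of the past-tense form *vupfatu* is /u/, which is a vowel, so the agentive suffix is -he, giving *vupfatuhe*.
Since the last vowel of the agentive form *vupfatuhe* is /e/ (a front vowel), it takes -fef, giving *vupfatuhefef*.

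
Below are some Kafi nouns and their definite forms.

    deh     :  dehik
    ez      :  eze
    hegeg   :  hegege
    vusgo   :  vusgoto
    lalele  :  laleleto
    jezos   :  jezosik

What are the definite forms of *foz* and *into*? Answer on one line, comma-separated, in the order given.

foze, intoto

The alternation tracks the final sound of the stem — -ik when the stem ends in a voiceless consonant (*deh*, *jezos*); -e when the stem ends in a voiced consonant (*ez*, *hegeg*); -to when the stem ends in a vowel (*vusgo*, *lalele*).
Since the final sound of *foz* is /z/ (a voiced consonant), it takes -e, giving *foze*.
*into* — final sound /o/ (a vowel) → -to → *intoto*.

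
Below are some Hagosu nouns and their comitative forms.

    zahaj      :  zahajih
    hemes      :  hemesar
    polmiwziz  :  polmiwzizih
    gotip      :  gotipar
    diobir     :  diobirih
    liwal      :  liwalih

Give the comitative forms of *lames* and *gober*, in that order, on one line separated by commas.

lamesar, goberih

The suffix is conditioned by the final consonant: -ar when the stem ends in a voiceless consonant (*hemes*, *gotip*); -ih when the stem ends in a voiced consonant (*zahaj*, *polmiwziz*, *diobir*, *liwal*).
*lames* — final consonant /s/ (voiceless) → -ar → *lamesar*.
*gober*: final consonant = /r/, voiced → -ih → *goberih*.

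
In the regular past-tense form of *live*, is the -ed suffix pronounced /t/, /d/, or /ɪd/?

/d/

The stem *live* ends in a voiced sound other than /d/.
The -ed suffix is realized as /ɪd/ after /t, d/; as /t/ after other voiceless consonants; and as /d/ after other voiced sounds.
So -ed on *live* is pronounced /d/.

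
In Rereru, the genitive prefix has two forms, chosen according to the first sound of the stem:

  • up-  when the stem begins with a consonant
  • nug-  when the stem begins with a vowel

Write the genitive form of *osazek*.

nugosazek

The first sound of *osazek* is /o/, which is a vowel, so the prefix is nug-, giving *nugosazek*.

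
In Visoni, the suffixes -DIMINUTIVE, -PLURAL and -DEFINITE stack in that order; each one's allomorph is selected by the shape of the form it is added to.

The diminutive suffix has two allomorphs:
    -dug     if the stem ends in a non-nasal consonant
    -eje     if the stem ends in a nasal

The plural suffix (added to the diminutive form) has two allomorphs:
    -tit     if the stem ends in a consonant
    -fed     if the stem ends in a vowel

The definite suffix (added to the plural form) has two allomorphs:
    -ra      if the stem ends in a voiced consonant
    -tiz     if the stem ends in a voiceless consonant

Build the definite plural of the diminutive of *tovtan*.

tovtanejefedra

*tovtan*: final consonant = /n/, a nasal → -eje → *tovtaneje*.
Since the final sound of the diminutive form *tovtaneje* is /e/ (a vowel), it takes -fed, giving *tovtanejefed*.
The final consonant of the plural form *tovtanejefed* is /d/, which is voiced, so the definite suffix is -ra, giving *tovtanejefedra*.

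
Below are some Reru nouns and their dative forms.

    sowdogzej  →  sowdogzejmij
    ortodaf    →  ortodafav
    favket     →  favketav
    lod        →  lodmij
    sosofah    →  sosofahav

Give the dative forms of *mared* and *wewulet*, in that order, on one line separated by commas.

Looking at the final consonant of each stem: -av when the stem ends in a voiceless consonant (*ortodaf*, *favket*, *sosofah*); -mij when the stem ends in a voiced consonant (*sowdogzej*, *lod*).
*mared*: final consonant = /d/, voiced → -mij → *maredmij*.
*wewulet* — final consonant /t/ (voiceless) → -av → *wewuletav*.

maredmij, wewuletav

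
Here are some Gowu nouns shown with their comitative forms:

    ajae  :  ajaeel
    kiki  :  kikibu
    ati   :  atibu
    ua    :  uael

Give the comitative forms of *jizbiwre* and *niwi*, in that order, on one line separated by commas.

The alternation tracks the last vowel of the stem — -bu when the last vowel of the stem is a high vowel (*kiki*, *ati*); -el when the last vowel of the stem is a non-high vowel (*ajae*, *ua*).
*jizbiwre* — last vowel /e/ (a non-high vowel) → -el → *jizbiwreel*.
Since the last vowel of *niwi* is /i/ (a high vowel), it takes -bu, giving *niwibu*.

jizbiwreel, niwibu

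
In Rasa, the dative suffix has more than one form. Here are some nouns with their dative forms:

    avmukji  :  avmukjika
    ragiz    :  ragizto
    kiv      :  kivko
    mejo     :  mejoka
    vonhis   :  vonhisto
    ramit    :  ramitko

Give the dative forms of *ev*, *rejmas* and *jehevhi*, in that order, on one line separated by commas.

The suffix is conditioned by the final sound: -to when the stem ends in a sibilant (*ragiz*, *vonhis*); -ko when the stem ends in a non-sibilant consonant (*kiv*, *ramit*); -ka when the stem ends in a vowel (*avmukji*, *mejo*).
*ev*: final sound = /v/, a non-sibilant consonant → -ko → *evko*.
The final sound of *rejmas* is /s/, which is a sibilant, so the suffix is -to, giving *rejmasto*.
The final sound of *jehevhi* is /i/, which is a vowel, so the suffix is -ka, giving *jehevhika*.

evko, rejmasto, jehevhika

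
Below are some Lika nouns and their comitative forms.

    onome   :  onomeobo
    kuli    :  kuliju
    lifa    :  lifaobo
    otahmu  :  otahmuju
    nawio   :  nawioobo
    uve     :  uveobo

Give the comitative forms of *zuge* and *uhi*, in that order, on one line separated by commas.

zugeobo, uhiju

The pattern is height harmony: -ju when the last vowel of the stem is a high vowel (*kuli*, *otahmu*); -obo when the last vowel of the stem is a non-high vowel (*onome*, *lifa*, *nawio*, *uve*).
*zuge*: last vowel = /e/, a non-high vowel → -obo → *zugeobo*.
Since the last vowel of *uhi* is /i/ (a high vowel), it takes -ju, giving *uhiju*.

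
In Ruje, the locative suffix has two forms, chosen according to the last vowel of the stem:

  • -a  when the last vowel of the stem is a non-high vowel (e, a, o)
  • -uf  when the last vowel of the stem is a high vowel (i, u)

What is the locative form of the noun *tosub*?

*tosub* — last vowel /u/ (a high vowel) → -uf → *tosubuf*.

tosubuf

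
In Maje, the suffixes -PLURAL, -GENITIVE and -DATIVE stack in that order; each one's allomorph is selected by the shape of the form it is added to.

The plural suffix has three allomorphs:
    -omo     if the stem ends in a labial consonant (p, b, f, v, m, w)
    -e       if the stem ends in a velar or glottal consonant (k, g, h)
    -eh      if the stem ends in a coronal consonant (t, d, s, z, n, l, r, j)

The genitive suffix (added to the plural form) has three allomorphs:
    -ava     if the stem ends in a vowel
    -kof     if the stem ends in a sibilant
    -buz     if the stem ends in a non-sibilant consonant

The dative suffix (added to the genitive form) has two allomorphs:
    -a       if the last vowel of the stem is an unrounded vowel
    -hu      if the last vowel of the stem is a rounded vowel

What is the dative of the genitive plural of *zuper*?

*zuper* — final consonant /r/ (coronal) → -eh → *zupereh*.
The plural form *zupereh*: final sound = /h/, a non-sibilant consonant → -buz → *zuperehbuz*.
Since the last vowel of the genitive form *zuperehbuz* is /u/ (a rounded vowel), it takes -hu, giving *zuperehbuzhu*.

zuperehbuzhu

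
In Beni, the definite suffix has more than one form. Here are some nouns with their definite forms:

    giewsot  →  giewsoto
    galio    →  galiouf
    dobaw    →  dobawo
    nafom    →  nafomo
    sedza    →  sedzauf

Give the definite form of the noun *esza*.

Looking at the final sound of each stem: -o when the stem ends in a consonant (*giewsot*, *dobaw*, *nafom*); -uf when the stem ends in a vowel (*galio*, *sedza*).
The final sound of *esza* is /a/, which is a vowel, so the suffix is -uf, giving *eszauf*.

eszauf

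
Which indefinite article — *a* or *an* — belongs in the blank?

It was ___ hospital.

a

The indefinite article is chosen by the initial *sound* of the following word, not its spelling.
*hospital* begins with the sound /h/ (h is pronounced) — a consonant sound.
So the article is *a*: It was a hospital.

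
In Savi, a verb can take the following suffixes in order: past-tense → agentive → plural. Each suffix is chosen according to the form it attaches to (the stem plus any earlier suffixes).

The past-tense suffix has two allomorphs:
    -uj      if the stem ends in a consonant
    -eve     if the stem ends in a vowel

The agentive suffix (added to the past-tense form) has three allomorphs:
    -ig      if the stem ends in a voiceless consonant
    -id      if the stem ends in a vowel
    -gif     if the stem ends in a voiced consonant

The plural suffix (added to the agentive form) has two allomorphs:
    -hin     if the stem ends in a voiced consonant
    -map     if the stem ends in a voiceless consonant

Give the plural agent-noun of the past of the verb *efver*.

The final sound of *efver* is /r/, which is a consonant, so the past-tense suffix is -uj, giving *efveruj*.
The final sound of the past-tense form *efveruj* is /j/, which is a voiced consonant, so the agentive suffix is -gif, giving *efverujgif*.
Since the final consonant of the agentive form *efverujgif* is /f/ (voiceless), it takes -map, giving *efverujgifmap*.

efverujgifmap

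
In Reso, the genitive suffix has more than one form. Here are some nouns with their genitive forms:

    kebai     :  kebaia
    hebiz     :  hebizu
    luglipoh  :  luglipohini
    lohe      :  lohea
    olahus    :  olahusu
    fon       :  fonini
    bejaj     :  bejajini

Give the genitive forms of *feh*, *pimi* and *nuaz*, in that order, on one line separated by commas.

fehini, pimia, nuazu

The pattern is sibilance of the final sound: -u when the stem ends in a sibilant (*hebiz*, *olahus*); -ini when the stem ends in a non-sibilant consonant (*luglipoh*, *fon*, *bejaj*); -a when the stem ends in a vowel (*kebai*, *lohe*).
*feh*: final sound = /h/, a non-sibilant consonant → -ini → *fehini*.
*pimi*: final sound = /i/, a vowel → -a → *pimia*.
The final sound of *nuaz* is /z/, which is a sibilant, so the suffix is -u, giving *nuazu*.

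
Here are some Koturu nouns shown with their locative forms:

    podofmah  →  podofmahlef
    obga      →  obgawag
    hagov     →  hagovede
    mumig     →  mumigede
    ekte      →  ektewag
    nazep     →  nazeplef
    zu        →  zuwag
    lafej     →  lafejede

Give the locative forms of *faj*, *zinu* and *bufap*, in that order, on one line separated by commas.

fajede, zinuwag, bufaplef

The suffix is conditioned by the final sound: -lef when the stem ends in a voiceless consonant (*podofmah*, *nazep*); -ede when the stem ends in a voiced consonant (*hagov*, *mumig*, *lafej*); -wag when the stem ends in a vowel (*obga*, *ekte*, *zu*).
Since the final sound of *faj* is /j/ (a voiced consonant), it takes -ede, giving *fajede*.
*zinu*: final sound = /u/, a vowel → -wag → *zinuwag*.
Since the final sound of *bufap* is /p/ (a voiceless consonant), it takes -lef, giving *bufaplef*.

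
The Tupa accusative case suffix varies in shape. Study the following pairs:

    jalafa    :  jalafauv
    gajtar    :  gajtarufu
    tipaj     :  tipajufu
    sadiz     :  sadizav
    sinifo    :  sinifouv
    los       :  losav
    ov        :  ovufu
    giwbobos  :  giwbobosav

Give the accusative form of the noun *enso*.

Looking at the final sound of each stem: -av when the stem ends in a sibilant (*sadiz*, *los*, *giwbobos*); -ufu when the stem ends in a non-sibilant consonant (*gajtar*, *tipaj*, *ov*); -uv when the stem ends in a vowel (*jalafa*, *sinifo*).
*enso*: final sound = /o/, a vowel → -uv → *ensouv*.

ensouv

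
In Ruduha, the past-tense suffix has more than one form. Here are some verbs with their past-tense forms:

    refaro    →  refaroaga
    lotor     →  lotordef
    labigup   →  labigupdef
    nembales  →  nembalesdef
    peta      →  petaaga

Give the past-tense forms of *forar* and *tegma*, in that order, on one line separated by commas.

Looking at the final sound of each stem: -def when the stem ends in a consonant (*lotor*, *labigup*, *nembales*); -aga when the stem ends in a vowel (*refaro*, *peta*).
Since the final sound of *forar* is /r/ (a consonant), it takes -def, giving *forardef*.
*tegma*: final sound = /a/, a vowel → -aga → *tegmaaga*.

forardef, tegmaaga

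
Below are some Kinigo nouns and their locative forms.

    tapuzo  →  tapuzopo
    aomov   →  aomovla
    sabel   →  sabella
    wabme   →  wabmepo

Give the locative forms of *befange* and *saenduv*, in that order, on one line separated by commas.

befangepo, saenduvla

The alternation tracks the final sound of the stem — -la when the stem ends in a consonant (*aomov*, *sabel*); -po when the stem ends in a vowel (*tapuzo*, *wabme*).
*befange* — final sound /e/ (a vowel) → -po → *befangepo*.
Since the final sound of *saenduv* is /v/ (a consonant), it takes -la, giving *saenduvla*.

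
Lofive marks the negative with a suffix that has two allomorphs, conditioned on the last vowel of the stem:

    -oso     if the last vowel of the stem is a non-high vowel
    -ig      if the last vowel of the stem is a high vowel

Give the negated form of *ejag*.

ejagoso

*ejag* — last vowel /a/ (a non-high vowel) → -oso → *ejagoso*.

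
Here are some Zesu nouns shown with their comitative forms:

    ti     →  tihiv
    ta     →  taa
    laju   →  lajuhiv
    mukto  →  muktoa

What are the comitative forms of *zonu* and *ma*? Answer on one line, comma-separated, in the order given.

Looking at the last vowel of each stem: -hiv when the last vowel of the stem is a high vowel (*ti*, *laju*); -a when the last vowel of the stem is a non-high vowel (*ta*, *mukto*).
The last vowel of *zonu* is /u/, which is a high vowel, so the suffix is -hiv, giving *zonuhiv*.
*ma*: last vowel = /a/, a non-high vowel → -a → *maa*.

zonuhiv, maa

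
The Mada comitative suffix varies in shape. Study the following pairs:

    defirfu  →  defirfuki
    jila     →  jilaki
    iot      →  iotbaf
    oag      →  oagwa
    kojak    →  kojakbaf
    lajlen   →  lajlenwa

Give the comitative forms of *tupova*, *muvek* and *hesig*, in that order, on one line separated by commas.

The pattern is voicing of the final sound: -baf when the stem ends in a voiceless consonant (*iot*, *kojak*); -wa when the stem ends in a voiced consonant (*oag*, *lajlen*); -ki when the stem ends in a vowel (*defirfu*, *jila*).
The final sound of *tupova* is /a/, which is a vowel, so the suffix is -ki, giving *tupovaki*.
*muvek*: final sound = /k/, a voiceless consonant → -baf → *muvekbaf*.
*hesig*: final sound = /g/, a voiced consonant → -wa → *hesigwa*.

tupovaki, muvekbaf, hesigwa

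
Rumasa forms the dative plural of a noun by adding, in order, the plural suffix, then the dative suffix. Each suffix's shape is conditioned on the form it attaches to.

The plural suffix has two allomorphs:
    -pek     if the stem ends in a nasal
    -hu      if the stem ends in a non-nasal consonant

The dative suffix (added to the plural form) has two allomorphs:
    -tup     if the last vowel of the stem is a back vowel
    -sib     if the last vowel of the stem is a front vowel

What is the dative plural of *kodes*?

kodeshutup

*kodes* — final consonant /s/ (non-nasal) → -hu → *kodeshu*.
The plural form *kodeshu* — last vowel /u/ (a back vowel) → -tup → *kodeshutup*.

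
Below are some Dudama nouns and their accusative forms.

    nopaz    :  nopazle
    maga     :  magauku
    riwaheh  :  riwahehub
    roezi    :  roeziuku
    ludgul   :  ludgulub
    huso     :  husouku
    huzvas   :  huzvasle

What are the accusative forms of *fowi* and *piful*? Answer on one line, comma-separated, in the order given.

The pattern is sibilance of the final sound: -le when the stem ends in a sibilant (*nopaz*, *huzvas*); -ub when the stem ends in a non-sibilant consonant (*riwaheh*, *ludgul*); -uku when the stem ends in a vowel (*maga*, *roezi*, *huso*).
*fowi*: final sound = /i/, a vowel → -uku → *fowiuku*.
*piful*: final sound = /l/, a non-sibilant consonant → -ub → *pifulub*.

fowiuku, pifulub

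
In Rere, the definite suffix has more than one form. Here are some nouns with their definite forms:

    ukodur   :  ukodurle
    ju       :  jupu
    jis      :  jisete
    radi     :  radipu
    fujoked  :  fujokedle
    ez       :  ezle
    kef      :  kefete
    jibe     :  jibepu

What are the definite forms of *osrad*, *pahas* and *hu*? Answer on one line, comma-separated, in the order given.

Looking at the final sound of each stem: -ete when the stem ends in a voiceless consonant (*jis*, *kef*); -le when the stem ends in a voiced consonant (*ukodur*, *fujoked*, *ez*); -pu when the stem ends in a vowel (*ju*, *radi*, *jibe*).
Since the final sound of *osrad* is /d/ (a voiced consonant), it takes -le, giving *osradle*.
*pahas* — final sound /s/ (a voiceless consonant) → -ete → *pahasete*.
The final sound of *hu* is /u/, which is a vowel, so the suffix is -pu, giving *hupu*.

osradle, pahasete, hupu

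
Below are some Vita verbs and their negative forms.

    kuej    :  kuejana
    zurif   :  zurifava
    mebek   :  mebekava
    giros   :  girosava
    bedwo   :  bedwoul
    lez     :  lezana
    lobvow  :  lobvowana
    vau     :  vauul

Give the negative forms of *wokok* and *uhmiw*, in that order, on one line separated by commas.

The suffix is conditioned by the final sound: -ava when the stem ends in a voiceless consonant (*zurif*, *mebek*, *giros*); -ana when the stem ends in a voiced consonant (*kuej*, *lez*, *lobvow*); -ul when the stem ends in a vowel (*bedwo*, *vau*).
*wokok*: final sound = /k/, a voiceless consonant → -ava → *wokokava*.
*uhmiw*: final sound = /w/, a voiced consonant → -ana → *uhmiwana*.

wokokava, uhmiwana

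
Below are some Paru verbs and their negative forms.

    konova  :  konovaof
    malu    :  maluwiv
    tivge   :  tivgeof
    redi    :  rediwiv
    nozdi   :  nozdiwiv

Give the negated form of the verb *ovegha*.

The pattern is height harmony: -wiv when the last vowel of the stem is a high vowel (*malu*, *redi*, *nozdi*); -of when the last vowel of the stem is a non-high vowel (*konova*, *tivge*).
Since the last vowel of *ovegha* is /a/ (a non-high vowel), it takes -of, giving *oveghaof*.

oveghaof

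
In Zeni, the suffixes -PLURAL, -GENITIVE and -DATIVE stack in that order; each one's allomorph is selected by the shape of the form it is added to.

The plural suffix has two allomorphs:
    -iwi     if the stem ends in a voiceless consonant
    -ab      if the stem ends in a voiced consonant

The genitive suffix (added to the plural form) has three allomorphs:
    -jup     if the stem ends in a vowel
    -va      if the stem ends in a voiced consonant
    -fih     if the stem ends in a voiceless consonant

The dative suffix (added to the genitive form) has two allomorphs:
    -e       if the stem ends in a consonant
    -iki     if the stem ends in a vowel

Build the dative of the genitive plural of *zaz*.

*zaz* — final consonant /z/ (voiced) → -ab → *zazab*.
The plural form *zazab* — final sound /b/ (a voiced consonant) → -va → *zazabva*.
The genitive form *zazabva* — final sound /a/ (a vowel) → -iki → *zazabvaiki*.

zazabvaiki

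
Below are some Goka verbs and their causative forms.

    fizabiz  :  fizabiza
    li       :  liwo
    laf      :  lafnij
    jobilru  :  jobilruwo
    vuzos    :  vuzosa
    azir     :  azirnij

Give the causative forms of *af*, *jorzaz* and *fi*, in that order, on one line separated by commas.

The pattern is sibilance of the final sound: -a when the stem ends in a sibilant (*fizabiz*, *vuzos*); -nij when the stem ends in a non-sibilant consonant (*laf*, *azir*); -wo when the stem ends in a vowel (*li*, *jobilru*).
Since the final sound of *af* is /f/ (a non-sibilant consonant), it takes -nij, giving *afnij*.
Since the final sound of *jorzaz* is /z/ (a sibilant), it takes -a, giving *jorzaza*.
The final sound of *fi* is /i/, which is a vowel, so the suffix is -wo, giving *fiwo*.

afnij, jorzaza, fiwo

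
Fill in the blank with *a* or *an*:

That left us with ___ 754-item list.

The indefinite article is chosen by the initial *sound* of the following word, not its spelling.
The number *754* is spoken "seven hundred …", beginning with /ˈsɛvən/ — a consonant sound.
So the article is *a*: That left us with a 754-item list.

a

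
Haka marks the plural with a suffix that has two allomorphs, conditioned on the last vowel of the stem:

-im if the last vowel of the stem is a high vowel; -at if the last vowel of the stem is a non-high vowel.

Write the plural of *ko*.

koat

Since the last vowel of *ko* is /o/ (a non-high vowel), it takes -at, giving *koat*.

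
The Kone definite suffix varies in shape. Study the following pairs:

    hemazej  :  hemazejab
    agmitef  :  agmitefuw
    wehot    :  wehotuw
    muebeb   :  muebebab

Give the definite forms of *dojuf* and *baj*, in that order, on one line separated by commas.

dojufuw, bajab

Looking at the final consonant of each stem: -uw when the stem ends in a voiceless consonant (*agmitef*, *wehot*); -ab when the stem ends in a voiced consonant (*hemazej*, *muebeb*).
*dojuf* — final consonant /f/ (voiceless) → -uw → *dojufuw*.
*baj*: final consonant = /j/, voiced → -ab → *bajab*.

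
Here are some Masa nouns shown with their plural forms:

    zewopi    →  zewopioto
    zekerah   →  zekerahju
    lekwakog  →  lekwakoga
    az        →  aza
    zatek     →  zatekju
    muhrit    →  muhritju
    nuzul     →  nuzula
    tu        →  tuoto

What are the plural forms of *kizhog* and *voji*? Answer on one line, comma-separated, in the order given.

The suffix is conditioned by the final sound: -ju when the stem ends in a voiceless consonant (*zekerah*, *zatek*, *muhrit*); -a when the stem ends in a voiced consonant (*lekwakog*, *az*, *nuzul*); -oto when the stem ends in a vowel (*zewopi*, *tu*).
*kizhog*: final sound = /g/, a voiced consonant → -a → *kizhoga*.
Since the final sound of *voji* is /i/ (a vowel), it takes -oto, giving *vojioto*.

kizhoga, vojioto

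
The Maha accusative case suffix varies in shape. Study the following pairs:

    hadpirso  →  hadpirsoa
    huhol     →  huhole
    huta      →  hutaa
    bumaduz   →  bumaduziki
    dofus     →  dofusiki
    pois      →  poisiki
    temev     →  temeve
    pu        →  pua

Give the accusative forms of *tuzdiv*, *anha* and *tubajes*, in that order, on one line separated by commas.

The pattern is sibilance of the final sound: -iki when the stem ends in a sibilant (*bumaduz*, *dofus*, *pois*); -e when the stem ends in a non-sibilant consonant (*huhol*, *temev*); -a when the stem ends in a vowel (*hadpirso*, *huta*, *pu*).
*tuzdiv* — final sound /v/ (a non-sibilant consonant) → -e → *tuzdive*.
*anha* — final sound /a/ (a vowel) → -a → *anhaa*.
*tubajes*: final sound = /s/, a sibilant → -iki → *tubajesiki*.

tuzdive, anhaa, tubajesiki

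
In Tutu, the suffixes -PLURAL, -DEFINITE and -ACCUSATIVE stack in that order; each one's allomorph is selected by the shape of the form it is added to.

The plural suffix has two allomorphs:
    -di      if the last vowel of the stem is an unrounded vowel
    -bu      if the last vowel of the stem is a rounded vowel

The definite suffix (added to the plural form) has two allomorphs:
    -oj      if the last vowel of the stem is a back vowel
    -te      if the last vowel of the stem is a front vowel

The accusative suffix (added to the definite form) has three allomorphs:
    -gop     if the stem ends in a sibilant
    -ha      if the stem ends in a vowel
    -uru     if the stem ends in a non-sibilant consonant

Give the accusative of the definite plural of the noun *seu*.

seubuojuru

The last vowel of *seu* is /u/, which is a rounded vowel, so the plural suffix is -bu, giving *seubu*.
The plural form *seubu*: last vowel = /u/, a back vowel → -oj → *seubuoj*.
Since the final sound of the definite form *seubuoj* is /j/ (a non-sibilant consonant), it takes -uru, giving *seubuojuru*.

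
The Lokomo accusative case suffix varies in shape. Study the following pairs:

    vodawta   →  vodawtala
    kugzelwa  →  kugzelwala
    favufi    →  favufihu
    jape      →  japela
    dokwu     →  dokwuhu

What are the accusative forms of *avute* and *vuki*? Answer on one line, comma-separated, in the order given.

The pattern is height harmony: -hu when the last vowel of the stem is a high vowel (*favufi*, *dokwu*); -la when the last vowel of the stem is a non-high vowel (*vodawta*, *kugzelwa*, *jape*).
*avute* — last vowel /e/ (a non-high vowel) → -la → *avutela*.
*vuki* — last vowel /i/ (a high vowel) → -hu → *vukihu*.

avutela, vukihu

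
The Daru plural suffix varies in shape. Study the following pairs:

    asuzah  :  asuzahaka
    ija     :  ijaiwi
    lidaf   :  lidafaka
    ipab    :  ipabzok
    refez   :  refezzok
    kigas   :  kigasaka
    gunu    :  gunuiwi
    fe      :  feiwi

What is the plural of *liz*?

The pattern is voicing of the final sound: -aka when the stem ends in a voiceless consonant (*asuzah*, *lidaf*, *kigas*); -zok when the stem ends in a voiced consonant (*ipab*, *refez*); -iwi when the stem ends in a vowel (*ija*, *gunu*, *fe*).
*liz* — final sound /z/ (a voiced consonant) → -zok → *lizzok*.

lizzok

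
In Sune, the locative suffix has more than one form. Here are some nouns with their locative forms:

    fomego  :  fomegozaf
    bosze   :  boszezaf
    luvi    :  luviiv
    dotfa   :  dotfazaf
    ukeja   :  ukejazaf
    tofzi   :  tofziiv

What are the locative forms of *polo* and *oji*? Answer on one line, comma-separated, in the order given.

polozaf, ojiiv

Looking at the last vowel of each stem: -iv when the last vowel of the stem is a high vowel (*luvi*, *tofzi*); -zaf when the last vowel of the stem is a non-high vowel (*fomego*, *bosze*, *dotfa*, *ukeja*).
The last vowel of *polo* is /o/, which is a non-high vowel, so the suffix is -zaf, giving *polozaf*.
Since the last vowel of *oji* is /i/ (a high vowel), it takes -iv, giving *ojiiv*.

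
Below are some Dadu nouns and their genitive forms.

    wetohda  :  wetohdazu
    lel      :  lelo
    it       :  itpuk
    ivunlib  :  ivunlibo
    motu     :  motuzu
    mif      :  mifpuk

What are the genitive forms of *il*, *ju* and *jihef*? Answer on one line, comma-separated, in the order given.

ilo, juzu, jihefpuk

Looking at the final sound of each stem: -puk when the stem ends in a voiceless consonant (*it*, *mif*); -o when the stem ends in a voiced consonant (*lel*, *ivunlib*); -zu when the stem ends in a vowel (*wetohda*, *motu*).
*il*: final sound = /l/, a voiced consonant → -o → *ilo*.
*ju* — final sound /u/ (a vowel) → -zu → *juzu*.
Since the final sound of *jihef* is /f/ (a voiceless consonant), it takes -puk, giving *jihefpuk*.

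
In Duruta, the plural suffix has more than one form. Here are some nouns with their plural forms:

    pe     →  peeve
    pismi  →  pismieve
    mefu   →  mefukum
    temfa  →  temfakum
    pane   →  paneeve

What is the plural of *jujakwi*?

The alternation tracks the last vowel of the stem — -eve when the last vowel of the stem is a front vowel (*pe*, *pismi*, *pane*); -kum when the last vowel of the stem is a back vowel (*mefu*, *temfa*).
*jujakwi* — last vowel /i/ (a front vowel) → -eve → *jujakwieve*.

jujakwieve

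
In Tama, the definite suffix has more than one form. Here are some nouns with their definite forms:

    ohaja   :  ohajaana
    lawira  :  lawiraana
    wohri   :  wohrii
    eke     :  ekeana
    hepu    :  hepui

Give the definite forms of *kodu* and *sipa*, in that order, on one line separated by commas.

kodui, sipaana

The alternation tracks the last vowel of the stem — -i when the last vowel of the stem is a high vowel (*wohri*, *hepu*); -ana when the last vowel of the stem is a non-high vowel (*ohaja*, *lawira*, *eke*).
Since the last vowel of *kodu* is /u/ (a high vowel), it takes -i, giving *kodui*.
Since the last vowel of *sipa* is /a/ (a non-high vowel), it takes -ana, giving *sipaana*.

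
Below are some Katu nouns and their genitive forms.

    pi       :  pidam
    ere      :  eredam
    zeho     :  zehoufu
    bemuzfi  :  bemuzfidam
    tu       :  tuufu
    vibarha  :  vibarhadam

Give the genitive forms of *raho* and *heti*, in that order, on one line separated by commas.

The pattern is rounding harmony: -ufu when the last vowel of the stem is a rounded vowel (*zeho*, *tu*); -dam when the last vowel of the stem is an unrounded vowel (*pi*, *ere*, *bemuzfi*, *vibarha*).
Since the last vowel of *raho* is /o/ (a rounded vowel), it takes -ufu, giving *rahoufu*.
*heti* — last vowel /i/ (an unrounded vowel) → -dam → *hetidam*.

rahoufu, hetidam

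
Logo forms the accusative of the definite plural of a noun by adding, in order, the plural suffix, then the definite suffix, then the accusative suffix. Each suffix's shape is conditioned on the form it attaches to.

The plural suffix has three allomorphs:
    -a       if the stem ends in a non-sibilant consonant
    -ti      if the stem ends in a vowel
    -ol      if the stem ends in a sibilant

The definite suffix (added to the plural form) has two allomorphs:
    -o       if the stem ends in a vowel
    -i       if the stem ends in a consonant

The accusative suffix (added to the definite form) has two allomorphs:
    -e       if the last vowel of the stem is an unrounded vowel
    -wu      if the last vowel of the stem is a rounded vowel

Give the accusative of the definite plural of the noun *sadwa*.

The final sound of *sadwa* is /a/, which is a vowel, so the plural suffix is -ti, giving *sadwati*.
The plural form *sadwati*: final sound = /i/, a vowel → -o → *sadwatio*.
The definite form *sadwatio* — last vowel /o/ (a rounded vowel) → -wu → *sadwatiowu*.

sadwatiowu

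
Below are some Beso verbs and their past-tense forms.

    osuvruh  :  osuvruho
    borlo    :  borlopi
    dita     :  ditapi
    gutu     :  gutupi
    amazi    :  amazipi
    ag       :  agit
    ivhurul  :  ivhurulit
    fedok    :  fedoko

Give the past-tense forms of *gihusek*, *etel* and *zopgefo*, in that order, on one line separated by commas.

Looking at the final sound of each stem: -o when the stem ends in a voiceless consonant (*osuvruh*, *fedok*); -it when the stem ends in a voiced consonant (*ag*, *ivhurul*); -pi when the stem ends in a vowel (*borlo*, *dita*, *gutu*, *amazi*).
The final sound of *gihusek* is /k/, which is a voiceless consonant, so the suffix is -o, giving *gihuseko*.
The final sound of *etel* is /l/, which is a voiced consonant, so the suffix is -it, giving *etelit*.
The final sound of *zopgefo* is /o/, which is a vowel, so the suffix is -pi, giving *zopgefopi*.

gihuseko, etelit, zopgefopi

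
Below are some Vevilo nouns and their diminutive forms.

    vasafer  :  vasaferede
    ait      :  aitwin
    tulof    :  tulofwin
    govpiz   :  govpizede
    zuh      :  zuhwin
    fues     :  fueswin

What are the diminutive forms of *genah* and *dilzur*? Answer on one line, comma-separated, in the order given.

The alternation tracks the final consonant of the stem — -win when the stem ends in a voiceless consonant (*ait*, *tulof*, *zuh*, *fues*); -ede when the stem ends in a voiced consonant (*vasafer*, *govpiz*).
*genah* — final consonant /h/ (voiceless) → -win → *genahwin*.
*dilzur* — final consonant /r/ (voiced) → -ede → *dilzurede*.

genahwin, dilzurede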